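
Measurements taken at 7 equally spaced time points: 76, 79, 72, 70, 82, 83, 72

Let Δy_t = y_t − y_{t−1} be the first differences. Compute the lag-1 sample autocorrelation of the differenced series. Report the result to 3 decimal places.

-0.085

First differences Δy: 3, -7, -2, 12, 1, -11
Mean of differences = -0.6667
Numerator Σ(Δy_t−Δȳ)(Δy_{t+1}−Δȳ) = -27.7778
Denominator Σ(Δy_t−Δȳ)² = 325.3333
r_1(Δy) = -27.7778 / 325.3333 = -0.085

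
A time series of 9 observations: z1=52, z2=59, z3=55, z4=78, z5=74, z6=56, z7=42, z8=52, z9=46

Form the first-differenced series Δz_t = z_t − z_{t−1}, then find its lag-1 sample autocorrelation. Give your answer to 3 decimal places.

-0.074

First differences Δz: 7, -4, 23, -4, -18, -14, 10, -6
Mean of differences = -0.7500
Numerator Σ(Δz_t−Δz̄)(Δz_{t+1}−Δz̄) = -93.8125
Denominator Σ(Δz_t−Δz̄)² = 1261.5000
r_1(Δz) = -93.8125 / 1261.5000 = -0.074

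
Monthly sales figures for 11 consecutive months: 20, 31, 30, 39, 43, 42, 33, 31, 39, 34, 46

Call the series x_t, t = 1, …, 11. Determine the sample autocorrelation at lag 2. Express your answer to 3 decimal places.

Mean x̄ = (20 + 31 + 30 + 39 + 43 + 42 + 33 + 31 + 39 + 34 + 46)/11 = 35.2727
Numerator Σ_{t=1}^{9}(x_t−x̄)(x_{t+2}−x̄) = 39.5785
Denominator Σ(x_t−x̄)² = 552.1818
r_2 = 39.5785 / 552.1818 = 0.072

0.072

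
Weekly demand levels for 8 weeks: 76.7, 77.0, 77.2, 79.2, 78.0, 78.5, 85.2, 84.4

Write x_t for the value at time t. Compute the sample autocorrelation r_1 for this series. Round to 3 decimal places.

0.476

Mean x̄ = (76.7 + 77.0 + 77.2 + 79.2 + 78.0 + 78.5 + 85.2 + 84.4)/8 = 79.5250
Σ(x_t−x̄)(x_{t+1}−x̄) = (7.1331) + (5.8706) + (0.7556) + (0.4956) + (1.5631) + (-5.8169) + (27.6656) = 37.6669
Denominator Σ(x_t−x̄)² = 79.2150
r_1 = 37.6669 / 79.2150 = 0.476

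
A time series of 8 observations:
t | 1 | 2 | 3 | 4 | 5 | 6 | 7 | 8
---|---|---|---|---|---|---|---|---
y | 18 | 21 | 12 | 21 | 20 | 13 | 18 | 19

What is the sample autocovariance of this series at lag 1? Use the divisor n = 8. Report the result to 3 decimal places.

Mean ȳ = (18 + 21 + 12 + 21 + 20 + 13 + 18 + 19)/8 = 17.7500
Σ_{t=1}^{7}(y_t−ȳ)(y_{t+1}−ȳ) = -40.8125
γ_1 = -40.8125 / 8 = -5.102

-5.102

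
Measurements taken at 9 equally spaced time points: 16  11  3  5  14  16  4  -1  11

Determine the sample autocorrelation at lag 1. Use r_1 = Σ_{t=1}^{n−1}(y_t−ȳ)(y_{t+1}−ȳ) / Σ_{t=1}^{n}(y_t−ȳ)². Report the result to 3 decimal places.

Mean ȳ = (16 + 11 + 3 + 5 + 14 + 16 + 4 − 1 + 11)/9 = 8.7778
Numerator Σ_{t=1}^{8}(y_t−ȳ)(y_{t+1}−ȳ) = 33.5062
Denominator Σ(y_t−ȳ)² = 307.5556
r_1 = 33.5062 / 307.5556 = 0.109

0.109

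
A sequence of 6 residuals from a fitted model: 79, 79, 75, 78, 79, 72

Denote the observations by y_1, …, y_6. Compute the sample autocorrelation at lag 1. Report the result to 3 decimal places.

-0.238

Mean ȳ = (79 + 79 + 75 + 78 + 79 + 72)/6 = 77.0000
Deviations from mean: 2.0000, 2.0000, -2.0000, 1.0000, 2.0000, -5.0000
Σ(y_t−ȳ)(y_{t+1}−ȳ) = (4.0000) + (-4.0000) + (-2.0000) + (2.0000) + (-10.0000) = -10.0000
Denominator Σ(y_t−ȳ)² = 42.0000
r_1 = -10.0000 / 42.0000 = -0.238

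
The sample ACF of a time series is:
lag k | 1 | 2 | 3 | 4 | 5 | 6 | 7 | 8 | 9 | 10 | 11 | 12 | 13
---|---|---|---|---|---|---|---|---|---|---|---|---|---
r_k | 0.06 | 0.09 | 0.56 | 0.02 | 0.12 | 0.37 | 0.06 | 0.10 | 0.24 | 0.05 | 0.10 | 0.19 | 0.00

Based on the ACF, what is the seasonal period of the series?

The largest autocorrelation is r_3 = 0.56, with weaker echoes at lags 6 (0.37), 9 (0.24) and 12 (0.19); the remaining lags stay at or below 0.12.
The dominant spike at lag 3 indicates a seasonal period of 3.

3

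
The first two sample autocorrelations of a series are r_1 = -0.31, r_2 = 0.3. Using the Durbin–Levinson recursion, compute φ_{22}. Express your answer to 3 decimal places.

0.226

φ_{22} = (r_2 − r_1²) / (1 − r_1²)
r_1² = (-0.31)² = 0.0961
Numerator = 0.3 − 0.0961 = 0.2039; denominator = 1 − 0.0961 = 0.9039
φ_{22} = 0.2039 / 0.9039 = 0.226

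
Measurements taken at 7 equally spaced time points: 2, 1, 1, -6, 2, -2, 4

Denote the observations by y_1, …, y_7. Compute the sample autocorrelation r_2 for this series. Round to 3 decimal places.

0.286

Mean ȳ = (2 + 1 + 1 − 6 + 2 − 2 + 4)/7 = 0.2857
Deviations from mean: 1.7143, 0.7143, 0.7143, -6.2857, 1.7143, -2.2857, 3.7143
Σ(y_t−ȳ)(y_{t+2}−ȳ) = (1.2245) + (-4.4898) + (1.2245) + (14.3673) + (6.3673) = 18.6939
Denominator Σ(y_t−ȳ)² = 65.4286
r_2 = 18.6939 / 65.4286 = 0.286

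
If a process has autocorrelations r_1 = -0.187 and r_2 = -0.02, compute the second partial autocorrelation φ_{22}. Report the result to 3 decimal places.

φ_{22} = (r_2 − r_1²) / (1 − r_1²)
r_1² = (-0.187)² = 0.034969
Numerator = -0.02 − 0.0350 = -0.0550; denominator = 1 − 0.0350 = 0.9650
φ_{22} = -0.0550 / 0.9650 = -0.057

-0.057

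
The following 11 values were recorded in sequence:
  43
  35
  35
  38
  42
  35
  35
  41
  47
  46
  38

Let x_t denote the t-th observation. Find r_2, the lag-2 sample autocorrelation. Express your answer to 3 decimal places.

Mean x̄ = (43 + 35 + 35 + 38 + 42 + 35 + 35 + 41 + 47 + 46 + 38)/11 = 39.5455
Numerator Σ_{t=1}^{9}(x_t−x̄)(x_{t+2}−x̄) = -66.5950
Denominator Σ(x_t−x̄)² = 204.7273
r_2 = -66.5950 / 204.7273 = -0.325

-0.325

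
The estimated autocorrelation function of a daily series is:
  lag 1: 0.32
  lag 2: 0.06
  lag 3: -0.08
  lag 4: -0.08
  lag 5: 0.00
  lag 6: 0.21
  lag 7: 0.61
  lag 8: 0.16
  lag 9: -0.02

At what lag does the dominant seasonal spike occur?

7

The largest autocorrelation is r_7 = 0.61; the remaining lags stay at or below 0.32. The elevated value at lag 1 (0.32), dropping to 0.06 at lag 2, reflects decaying short-term dependence rather than seasonality.
The dominant spike at lag 7 indicates a seasonal period of 7.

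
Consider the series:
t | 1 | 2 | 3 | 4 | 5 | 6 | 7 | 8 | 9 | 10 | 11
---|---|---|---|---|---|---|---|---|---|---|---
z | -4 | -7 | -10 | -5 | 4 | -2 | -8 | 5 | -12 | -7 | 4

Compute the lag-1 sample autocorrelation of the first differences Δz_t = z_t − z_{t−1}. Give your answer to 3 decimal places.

-0.389

First differences Δz: -3, -3, 5, 9, -6, -6, 13, -17, 5, 11
Mean of differences = 0.8000
Numerator Σ(Δz_t−Δz̄)(Δz_{t+1}−Δz̄) = -308.6400
Denominator Σ(Δz_t−Δz̄)² = 793.6000
r_1(Δz) = -308.6400 / 793.6000 = -0.389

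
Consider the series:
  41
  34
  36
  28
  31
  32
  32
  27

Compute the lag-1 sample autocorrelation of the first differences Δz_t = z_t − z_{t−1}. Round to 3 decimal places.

-0.476

First differences Δz: -7, 2, -8, 3, 1, 0, -5
Mean of differences = -2.0000
Numerator Σ(Δz_t−Δz̄)(Δz_{t+1}−Δz̄) = -59.0000
Denominator Σ(Δz_t−Δz̄)² = 124.0000
r_1(Δz) = -59.0000 / 124.0000 = -0.476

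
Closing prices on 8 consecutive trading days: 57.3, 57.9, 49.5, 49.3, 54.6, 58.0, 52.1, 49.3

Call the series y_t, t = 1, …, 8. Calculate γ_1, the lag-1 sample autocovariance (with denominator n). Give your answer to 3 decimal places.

Mean ȳ = (57.3 + 57.9 + 49.5 + 49.3 + 54.6 + 58.0 + 52.1 + 49.3)/8 = 53.5000
Deviations: 3.8000, 4.4000, -4.0000, -4.2000, 1.1000, 4.5000, -1.4000, -4.2000
Σ_{t=1}^{7}(y_t−ȳ)(y_{t+1}−ȳ) = 15.8300
γ_1 = 15.8300 / 8 = 1.979

1.979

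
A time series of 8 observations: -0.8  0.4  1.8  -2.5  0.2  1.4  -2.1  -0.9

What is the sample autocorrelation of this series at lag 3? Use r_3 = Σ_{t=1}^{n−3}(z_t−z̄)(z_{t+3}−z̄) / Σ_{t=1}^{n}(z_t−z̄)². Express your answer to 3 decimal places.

0.518

Mean z̄ = (-0.8 + 0.4 + 1.8 − 2.5 + 0.2 + 1.4 − 2.1 − 0.9)/8 = -0.3125
Numerator Σ_{t=1}^{5}(z_t−z̄)(z_{t+3}−z̄) = 8.6583
Denominator Σ(z_t−z̄)² = 16.7288
r_3 = 8.6583 / 16.7288 = 0.518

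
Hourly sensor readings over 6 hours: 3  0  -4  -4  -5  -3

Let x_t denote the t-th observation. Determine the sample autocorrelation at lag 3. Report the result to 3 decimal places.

-0.301

Mean x̄ = (3 + 0 − 4 − 4 − 5 − 3)/6 = -2.1667
Deviations from mean: 5.1667, 2.1667, -1.8333, -1.8333, -2.8333, -0.8333
Numerator Σ_{t=1}^{3}(x_t−x̄)(x_{t+3}−x̄) = -14.0833
Denominator Σ(x_t−x̄)² = 46.8333
r_3 = -14.0833 / 46.8333 = -0.301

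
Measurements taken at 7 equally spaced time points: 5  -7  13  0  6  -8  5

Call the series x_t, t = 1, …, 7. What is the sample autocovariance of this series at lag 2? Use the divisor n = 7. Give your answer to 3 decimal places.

18.143

Mean x̄ = (5 − 7 + 13 + 0 + 6 − 8 + 5)/7 = 2.0000
Deviations: 3.0000, -9.0000, 11.0000, -2.0000, 4.0000, -10.0000, 3.0000
Σ_{t=1}^{5}(x_t−x̄)(x_{t+2}−x̄) = 127.0000
γ_2 = 127.0000 / 7 = 18.143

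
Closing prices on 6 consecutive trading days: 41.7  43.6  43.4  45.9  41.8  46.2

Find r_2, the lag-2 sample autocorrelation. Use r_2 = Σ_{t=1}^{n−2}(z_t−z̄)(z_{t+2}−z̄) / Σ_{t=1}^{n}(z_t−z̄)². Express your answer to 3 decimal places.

Mean z̄ = (41.7 + 43.6 + 43.4 + 45.9 + 41.8 + 46.2)/6 = 43.7667
Σ(z_t−z̄)(z_{t+2}−z̄) = (0.7578) + (-0.3556) + (0.7211) + (5.1911) = 6.3144
Denominator Σ(z_t−z̄)² = 18.7733
r_2 = 6.3144 / 18.7733 = 0.336

0.336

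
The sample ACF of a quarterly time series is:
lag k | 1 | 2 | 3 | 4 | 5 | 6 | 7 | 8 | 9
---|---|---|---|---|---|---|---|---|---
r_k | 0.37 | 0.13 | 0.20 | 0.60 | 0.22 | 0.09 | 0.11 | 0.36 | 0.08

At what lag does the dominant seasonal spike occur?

4

The largest autocorrelation is r_4 = 0.60; the remaining lags stay at or below 0.37. The elevated value at lag 1 (0.37), dropping to 0.13 at lag 2, reflects decaying short-term dependence rather than seasonality.
The dominant spike at lag 4 indicates a seasonal period of 4.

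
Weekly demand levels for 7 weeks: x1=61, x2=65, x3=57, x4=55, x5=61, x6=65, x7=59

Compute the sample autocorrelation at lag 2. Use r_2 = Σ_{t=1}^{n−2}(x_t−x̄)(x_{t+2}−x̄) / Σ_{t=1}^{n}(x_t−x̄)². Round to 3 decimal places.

Mean x̄ = (61 + 65 + 57 + 55 + 61 + 65 + 59)/7 = 60.4286
Deviations from mean: 0.5714, 4.5714, -3.4286, -5.4286, 0.5714, 4.5714, -1.4286
Numerator Σ_{t=1}^{5}(x_t−x̄)(x_{t+2}−x̄) = -54.3673
Denominator Σ(x_t−x̄)² = 85.7143
r_2 = -54.3673 / 85.7143 = -0.634

-0.634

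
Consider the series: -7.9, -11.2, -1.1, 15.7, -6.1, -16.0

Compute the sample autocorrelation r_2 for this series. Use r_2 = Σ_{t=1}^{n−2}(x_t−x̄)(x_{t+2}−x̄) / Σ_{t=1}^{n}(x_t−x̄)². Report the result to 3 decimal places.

-0.632

Mean x̄ = (-7.9 − 11.2 − 1.1 + 15.7 − 6.1 − 16.0)/6 = -4.4333
Deviations from mean: -3.4667, -6.7667, 3.3333, 20.1333, -1.6667, -11.5667
Numerator Σ_{t=1}^{4}(x_t−x̄)(x_{t+2}−x̄) = -386.2222
Denominator Σ(x_t−x̄)² = 610.8333
r_2 = -386.2222 / 610.8333 = -0.632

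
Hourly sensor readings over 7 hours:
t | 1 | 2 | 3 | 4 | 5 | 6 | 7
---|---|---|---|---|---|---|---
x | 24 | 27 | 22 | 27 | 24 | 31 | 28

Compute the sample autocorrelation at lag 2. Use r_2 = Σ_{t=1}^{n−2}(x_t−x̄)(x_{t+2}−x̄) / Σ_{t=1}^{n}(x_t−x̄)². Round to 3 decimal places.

0.340

Mean x̄ = (24 + 27 + 22 + 27 + 24 + 31 + 28)/7 = 26.1429
Deviations from mean: -2.1429, 0.8571, -4.1429, 0.8571, -2.1429, 4.8571, 1.8571
Σ(x_t−x̄)(x_{t+2}−x̄) = (8.8776) + (0.7347) + (8.8776) + (4.1633) + (-3.9796) = 18.6735
Denominator Σ(x_t−x̄)² = 54.8571
r_2 = 18.6735 / 54.8571 = 0.340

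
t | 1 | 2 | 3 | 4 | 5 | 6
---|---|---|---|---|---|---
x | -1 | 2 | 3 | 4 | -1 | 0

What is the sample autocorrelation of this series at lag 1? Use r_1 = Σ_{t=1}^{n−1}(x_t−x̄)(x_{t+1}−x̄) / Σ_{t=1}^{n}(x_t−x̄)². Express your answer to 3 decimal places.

Mean x̄ = (-1 + 2 + 3 + 4 − 1 + 0)/6 = 1.1667
Deviations from mean: -2.1667, 0.8333, 1.8333, 2.8333, -2.1667, -1.1667
Numerator Σ_{t=1}^{5}(x_t−x̄)(x_{t+1}−x̄) = 1.3056
Denominator Σ(x_t−x̄)² = 22.8333
r_1 = 1.3056 / 22.8333 = 0.057

0.057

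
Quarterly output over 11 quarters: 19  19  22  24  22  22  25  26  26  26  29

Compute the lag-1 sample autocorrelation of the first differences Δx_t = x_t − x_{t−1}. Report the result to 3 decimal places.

-0.115

First differences Δx: 0, 3, 2, -2, 0, 3, 1, 0, 0, 3
Mean of differences = 1.0000
Numerator Σ(Δx_t−Δx̄)(Δx_{t+1}−Δx̄) = -3.0000
Denominator Σ(Δx_t−Δx̄)² = 26.0000
r_1(Δx) = -3.0000 / 26.0000 = -0.115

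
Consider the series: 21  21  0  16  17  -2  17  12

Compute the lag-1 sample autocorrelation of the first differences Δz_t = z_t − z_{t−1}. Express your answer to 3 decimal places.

-0.559

First differences Δz: 0, -21, 16, 1, -19, 19, -5
Mean of differences = -1.2857
Numerator Σ(Δz_t−Δz̄)(Δz_{t+1}−Δz̄) = -801.7959
Denominator Σ(Δz_t−Δz̄)² = 1433.4286
r_1(Δz) = -801.7959 / 1433.4286 = -0.559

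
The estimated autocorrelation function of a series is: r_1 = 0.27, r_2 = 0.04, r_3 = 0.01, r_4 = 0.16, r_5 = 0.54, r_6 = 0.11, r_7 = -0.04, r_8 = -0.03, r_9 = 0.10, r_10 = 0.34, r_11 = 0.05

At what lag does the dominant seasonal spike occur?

5

The largest autocorrelation is r_5 = 0.54, with a weaker echo at lag 10 (0.34); the remaining lags stay at or below 0.27. The elevated value at lag 1 (0.27), dropping to 0.04 at lag 2, reflects decaying short-term dependence rather than seasonality.
The dominant spike at lag 5 indicates a seasonal period of 5.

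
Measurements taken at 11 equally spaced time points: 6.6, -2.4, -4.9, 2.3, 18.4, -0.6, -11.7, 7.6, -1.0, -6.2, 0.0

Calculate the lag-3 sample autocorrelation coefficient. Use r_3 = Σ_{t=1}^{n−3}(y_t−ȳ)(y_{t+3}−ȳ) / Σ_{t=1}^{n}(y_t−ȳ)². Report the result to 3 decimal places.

Mean ȳ = (6.6 − 2.4 − 4.9 + 2.3 + 18.4 − 0.6 − 11.7 + 7.6 − 1.0 − 6.2 + 0.0)/11 = 0.7364
Numerator Σ_{t=1}^{8}(y_t−ȳ)(y_{t+3}−ȳ) = 146.6215
Denominator Σ(y_t−ȳ)² = 645.6655
r_3 = 146.6215 / 645.6655 = 0.227

0.227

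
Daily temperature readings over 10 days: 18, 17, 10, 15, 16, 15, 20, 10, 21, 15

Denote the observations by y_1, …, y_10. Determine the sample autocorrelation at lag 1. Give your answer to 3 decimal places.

Mean ȳ = (18 + 17 + 10 + 15 + 16 + 15 + 20 + 10 + 21 + 15)/10 = 15.7000
Numerator Σ_{t=1}^{9}(y_t−ȳ)(y_{t+1}−ȳ) = -62.2900
Denominator Σ(y_t−ȳ)² = 120.1000
r_1 = -62.2900 / 120.1000 = -0.519

-0.519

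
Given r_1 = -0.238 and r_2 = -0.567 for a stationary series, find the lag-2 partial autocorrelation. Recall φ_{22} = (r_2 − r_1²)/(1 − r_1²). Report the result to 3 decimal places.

φ_{22} = (r_2 − r_1²) / (1 − r_1²)
r_1² = (-0.238)² = 0.056644
Numerator = -0.567 − 0.0566 = -0.6236; denominator = 1 − 0.0566 = 0.9434
φ_{22} = -0.6236 / 0.9434 = -0.661

-0.661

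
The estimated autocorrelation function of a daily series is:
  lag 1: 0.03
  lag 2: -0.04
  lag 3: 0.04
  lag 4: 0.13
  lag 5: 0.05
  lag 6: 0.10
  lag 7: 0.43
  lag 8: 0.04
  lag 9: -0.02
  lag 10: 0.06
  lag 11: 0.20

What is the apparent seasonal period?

The largest autocorrelation is r_7 = 0.43; the remaining lags stay at or below 0.20.
The dominant spike at lag 7 indicates a seasonal period of 7.

7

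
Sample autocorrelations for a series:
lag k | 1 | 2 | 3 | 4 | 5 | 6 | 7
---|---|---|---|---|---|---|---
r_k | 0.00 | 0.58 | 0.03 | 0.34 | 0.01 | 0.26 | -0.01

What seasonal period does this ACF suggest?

2

The largest autocorrelation is r_2 = 0.58, with weaker echoes at lags 4 (0.34) and 6 (0.26); the remaining lags stay at or below 0.03.
The dominant spike at lag 2 indicates a seasonal period of 2.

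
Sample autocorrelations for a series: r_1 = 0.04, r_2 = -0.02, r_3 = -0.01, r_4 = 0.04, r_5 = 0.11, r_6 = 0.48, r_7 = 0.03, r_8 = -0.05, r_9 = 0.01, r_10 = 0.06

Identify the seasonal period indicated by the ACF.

The largest autocorrelation is r_6 = 0.48; the remaining lags stay at or below 0.11.
The dominant spike at lag 6 indicates a seasonal period of 6.

6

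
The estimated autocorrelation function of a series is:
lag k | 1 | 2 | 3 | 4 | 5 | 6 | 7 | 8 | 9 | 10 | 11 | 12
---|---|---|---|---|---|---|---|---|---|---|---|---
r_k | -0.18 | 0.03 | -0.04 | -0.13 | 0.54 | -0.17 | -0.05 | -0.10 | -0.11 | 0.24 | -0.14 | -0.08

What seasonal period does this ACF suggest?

5

The largest autocorrelation is r_5 = 0.54, with a weaker echo at lag 10 (0.24); the remaining lags stay at or below 0.03.
The dominant spike at lag 5 indicates a seasonal period of 5.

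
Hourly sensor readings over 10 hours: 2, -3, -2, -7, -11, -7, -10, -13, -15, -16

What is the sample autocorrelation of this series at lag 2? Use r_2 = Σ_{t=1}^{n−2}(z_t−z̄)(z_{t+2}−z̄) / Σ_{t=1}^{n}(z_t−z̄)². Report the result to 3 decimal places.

0.327

Mean z̄ = (2 − 3 − 2 − 7 − 11 − 7 − 10 − 13 − 15 − 16)/10 = -8.2000
Numerator Σ_{t=1}^{8}(z_t−z̄)(z_{t+2}−z̄) = 102.5200
Denominator Σ(z_t−z̄)² = 313.6000
r_2 = 102.5200 / 313.6000 = 0.327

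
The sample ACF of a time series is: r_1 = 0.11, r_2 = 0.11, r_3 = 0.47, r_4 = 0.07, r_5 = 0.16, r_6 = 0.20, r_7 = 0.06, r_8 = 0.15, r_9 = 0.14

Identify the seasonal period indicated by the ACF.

The largest autocorrelation is r_3 = 0.47, with a weaker echo at lag 6 (0.20); the remaining lags stay at or below 0.16.
The dominant spike at lag 3 indicates a seasonal period of 3.

3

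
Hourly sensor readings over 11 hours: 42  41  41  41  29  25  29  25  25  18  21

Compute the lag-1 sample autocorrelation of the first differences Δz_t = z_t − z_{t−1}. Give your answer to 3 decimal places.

First differences Δz: -1, 0, 0, -12, -4, 4, -4, 0, -7, 3
Mean of differences = -2.1000
Numerator Σ(Δz_t−Δz̄)(Δz_{t+1}−Δz̄) = -57.7100
Denominator Σ(Δz_t−Δz̄)² = 206.9000
r_1(Δz) = -57.7100 / 206.9000 = -0.279

-0.279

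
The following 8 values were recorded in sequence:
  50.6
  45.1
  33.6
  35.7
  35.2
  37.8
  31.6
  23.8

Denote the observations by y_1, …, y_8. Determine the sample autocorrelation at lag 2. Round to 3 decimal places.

Mean ȳ = (50.6 + 45.1 + 33.6 + 35.7 + 35.2 + 37.8 + 31.6 + 23.8)/8 = 36.6750
Deviations from mean: 13.9250, 8.4250, -3.0750, -0.9750, -1.4750, 1.1250, -5.0750, -12.8750
Σ(y_t−ȳ)(y_{t+2}−ȳ) = (-42.8194) + (-8.2144) + (4.5356) + (-1.0969) + (7.4856) + (-14.4844) = -54.5938
Denominator Σ(y_t−ȳ)² = 470.2550
r_2 = -54.5938 / 470.2550 = -0.116

-0.116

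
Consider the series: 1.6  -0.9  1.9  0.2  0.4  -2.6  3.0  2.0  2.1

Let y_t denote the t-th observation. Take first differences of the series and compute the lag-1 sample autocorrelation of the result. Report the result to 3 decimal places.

First differences Δy: -2.5, 2.8, -1.7, 0.2, -3.0, 5.6, -1.0, 0.1
Mean of differences = 0.0625
Numerator Σ(Δy_t−Δȳ)(Δy_{t+1}−Δȳ) = -35.3852
Denominator Σ(Δy_t−Δȳ)² = 58.3588
r_1(Δy) = -35.3852 / 58.3588 = -0.606

-0.606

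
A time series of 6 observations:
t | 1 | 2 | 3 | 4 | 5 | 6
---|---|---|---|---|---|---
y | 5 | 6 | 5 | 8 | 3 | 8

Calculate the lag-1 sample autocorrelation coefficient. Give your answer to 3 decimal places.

-0.763

Mean ȳ = (5 + 6 + 5 + 8 + 3 + 8)/6 = 5.8333
Deviations from mean: -0.8333, 0.1667, -0.8333, 2.1667, -2.8333, 2.1667
Numerator Σ_{t=1}^{5}(y_t−ȳ)(y_{t+1}−ȳ) = -14.3611
Denominator Σ(y_t−ȳ)² = 18.8333
r_1 = -14.3611 / 18.8333 = -0.763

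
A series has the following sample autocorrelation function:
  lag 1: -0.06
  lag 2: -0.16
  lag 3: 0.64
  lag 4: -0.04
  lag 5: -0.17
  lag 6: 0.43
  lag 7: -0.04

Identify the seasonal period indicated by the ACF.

3

The largest autocorrelation is r_3 = 0.64, with a weaker echo at lag 6 (0.43); the remaining lags stay at or below -0.04.
The dominant spike at lag 3 indicates a seasonal period of 3.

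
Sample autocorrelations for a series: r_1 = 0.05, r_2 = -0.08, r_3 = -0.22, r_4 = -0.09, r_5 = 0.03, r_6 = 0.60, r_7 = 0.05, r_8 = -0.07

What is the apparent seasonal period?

6

The largest autocorrelation is r_6 = 0.60; the remaining lags stay at or below 0.05.
The dominant spike at lag 6 indicates a seasonal period of 6.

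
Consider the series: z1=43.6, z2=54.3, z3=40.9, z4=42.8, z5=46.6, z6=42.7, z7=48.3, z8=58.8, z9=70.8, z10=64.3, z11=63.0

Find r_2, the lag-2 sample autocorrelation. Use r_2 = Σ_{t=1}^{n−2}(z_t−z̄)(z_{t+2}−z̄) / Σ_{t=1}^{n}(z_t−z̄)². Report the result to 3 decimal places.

Mean z̄ = (43.6 + 54.3 + 40.9 + 42.8 + 46.6 + 42.7 + 48.3 + 58.8 + 70.8 + 64.3 + 63.0)/11 = 52.3727
Numerator Σ_{t=1}^{9}(z_t−z̄)(z_{t+2}−z̄) = 399.8049
Denominator Σ(z_t−z̄)² = 1083.4818
r_2 = 399.8049 / 1083.4818 = 0.369

0.369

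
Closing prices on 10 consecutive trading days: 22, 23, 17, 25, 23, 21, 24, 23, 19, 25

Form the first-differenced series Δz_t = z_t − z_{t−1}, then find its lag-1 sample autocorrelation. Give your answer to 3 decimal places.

First differences Δz: 1, -6, 8, -2, -2, 3, -1, -4, 6
Mean of differences = 0.3333
Numerator Σ(Δz_t−Δz̄)(Δz_{t+1}−Δz̄) = -93.7778
Denominator Σ(Δz_t−Δz̄)² = 170.0000
r_1(Δz) = -93.7778 / 170.0000 = -0.552

-0.552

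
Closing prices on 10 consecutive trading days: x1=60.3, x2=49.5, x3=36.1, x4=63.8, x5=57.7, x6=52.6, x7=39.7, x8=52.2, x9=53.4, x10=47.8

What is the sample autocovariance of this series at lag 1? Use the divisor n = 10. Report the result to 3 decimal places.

Mean x̄ = (60.3 + 49.5 + 36.1 + 63.8 + 57.7 + 52.6 + 39.7 + 52.2 + 53.4 + 47.8)/10 = 51.3100
Σ_{t=1}^{9}(x_t−x̄)(x_{t+1}−x̄) = -121.4461
γ_1 = -121.4461 / 10 = -12.145

-12.145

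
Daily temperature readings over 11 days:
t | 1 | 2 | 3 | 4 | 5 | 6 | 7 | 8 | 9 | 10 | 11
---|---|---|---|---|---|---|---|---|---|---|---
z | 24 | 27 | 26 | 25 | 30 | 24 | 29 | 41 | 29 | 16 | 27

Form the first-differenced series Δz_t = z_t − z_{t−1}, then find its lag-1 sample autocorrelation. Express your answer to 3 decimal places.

-0.200

First differences Δz: 3, -1, -1, 5, -6, 5, 12, -12, -13, 11
Mean of differences = 0.3000
Numerator Σ(Δz_t−Δz̄)(Δz_{t+1}−Δz̄) = -134.7900
Denominator Σ(Δz_t−Δz̄)² = 674.1000
r_1(Δz) = -134.7900 / 674.1000 = -0.200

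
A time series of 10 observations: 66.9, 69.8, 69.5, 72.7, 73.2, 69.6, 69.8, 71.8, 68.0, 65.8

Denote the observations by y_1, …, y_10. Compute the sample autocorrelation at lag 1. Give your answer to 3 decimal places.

0.241

Mean ȳ = (66.9 + 69.8 + 69.5 + 72.7 + 73.2 + 69.6 + 69.8 + 71.8 + 68.0 + 65.8)/10 = 69.7100
Numerator Σ_{t=1}^{9}(y_t−ȳ)(y_{t+1}−ȳ) = 12.4419
Denominator Σ(y_t−ȳ)² = 51.6690
r_1 = 12.4419 / 51.6690 = 0.241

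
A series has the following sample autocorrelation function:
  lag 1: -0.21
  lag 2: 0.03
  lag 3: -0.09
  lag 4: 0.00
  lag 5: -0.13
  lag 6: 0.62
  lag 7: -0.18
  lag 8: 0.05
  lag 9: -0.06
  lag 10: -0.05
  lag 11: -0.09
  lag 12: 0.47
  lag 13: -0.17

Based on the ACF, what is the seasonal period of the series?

The largest autocorrelation is r_6 = 0.62, with a weaker echo at lag 12 (0.47); the remaining lags stay at or below 0.05.
The dominant spike at lag 6 indicates a seasonal period of 6.

6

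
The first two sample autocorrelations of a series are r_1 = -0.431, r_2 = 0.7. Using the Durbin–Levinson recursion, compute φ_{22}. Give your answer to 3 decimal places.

0.632

φ_{22} = (r_2 − r_1²) / (1 − r_1²)
r_1² = (-0.431)² = 0.185761
Numerator = 0.7 − 0.1858 = 0.5142; denominator = 1 − 0.1858 = 0.8142
φ_{22} = 0.5142 / 0.8142 = 0.632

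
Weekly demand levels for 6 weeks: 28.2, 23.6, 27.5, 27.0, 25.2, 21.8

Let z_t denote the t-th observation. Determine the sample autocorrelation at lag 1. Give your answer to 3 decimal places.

Mean z̄ = (28.2 + 23.6 + 27.5 + 27.0 + 25.2 + 21.8)/6 = 25.5500
Deviations from mean: 2.6500, -1.9500, 1.9500, 1.4500, -0.3500, -3.7500
Numerator Σ_{t=1}^{5}(z_t−z̄)(z_{t+1}−z̄) = -5.3375
Denominator Σ(z_t−z̄)² = 30.9150
r_1 = -5.3375 / 30.9150 = -0.173

-0.173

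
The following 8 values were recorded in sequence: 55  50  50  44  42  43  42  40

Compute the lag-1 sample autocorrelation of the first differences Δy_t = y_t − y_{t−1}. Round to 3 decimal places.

-0.276

First differences Δy: -5, 0, -6, -2, 1, -1, -2
Mean of differences = -2.1429
Numerator Σ(Δy_t−Δȳ)(Δy_{t+1}−Δȳ) = -10.7347
Denominator Σ(Δy_t−Δȳ)² = 38.8571
r_1(Δy) = -10.7347 / 38.8571 = -0.276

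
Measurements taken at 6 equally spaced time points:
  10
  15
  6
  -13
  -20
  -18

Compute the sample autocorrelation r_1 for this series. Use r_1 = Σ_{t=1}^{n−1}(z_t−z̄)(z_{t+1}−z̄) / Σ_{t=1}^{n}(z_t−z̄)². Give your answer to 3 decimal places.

0.616

Mean z̄ = (10 + 15 + 6 − 13 − 20 − 18)/6 = -3.3333
Σ(z_t−z̄)(z_{t+1}−z̄) = (244.4444) + (171.1111) + (-90.2222) + (161.1111) + (244.4444) = 730.8889
Denominator Σ(z_t−z̄)² = 1187.3333
r_1 = 730.8889 / 1187.3333 = 0.616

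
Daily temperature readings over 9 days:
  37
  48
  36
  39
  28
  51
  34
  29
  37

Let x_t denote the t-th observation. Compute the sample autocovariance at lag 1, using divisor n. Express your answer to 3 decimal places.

Mean x̄ = (37 + 48 + 36 + 39 + 28 + 51 + 34 + 29 + 37)/9 = 37.6667
Σ_{t=1}^{8}(x_t−x̄)(x_{t+1}−x̄) = -179.4444
γ_1 = -179.4444 / 9 = -19.938

-19.938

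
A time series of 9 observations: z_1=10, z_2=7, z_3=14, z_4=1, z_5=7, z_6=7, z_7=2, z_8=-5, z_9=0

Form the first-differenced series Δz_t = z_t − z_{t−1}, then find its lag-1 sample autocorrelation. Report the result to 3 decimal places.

-0.591

First differences Δz: -3, 7, -13, 6, 0, -5, -7, 5
Mean of differences = -1.2500
Numerator Σ(Δz_t−Δz̄)(Δz_{t+1}−Δz̄) = -206.5625
Denominator Σ(Δz_t−Δz̄)² = 349.5000
r_1(Δz) = -206.5625 / 349.5000 = -0.591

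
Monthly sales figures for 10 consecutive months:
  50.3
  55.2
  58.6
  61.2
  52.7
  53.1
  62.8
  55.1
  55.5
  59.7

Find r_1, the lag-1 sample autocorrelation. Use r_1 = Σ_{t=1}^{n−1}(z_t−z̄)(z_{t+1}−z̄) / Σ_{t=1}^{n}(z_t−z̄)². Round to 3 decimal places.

-0.149

Mean z̄ = (50.3 + 55.2 + 58.6 + 61.2 + 52.7 + 53.1 + 62.8 + 55.1 + 55.5 + 59.7)/10 = 56.4200
Numerator Σ_{t=1}^{9}(z_t−z̄)(z_{t+1}−z̄) = -21.6104
Denominator Σ(z_t−z̄)² = 145.4560
r_1 = -21.6104 / 145.4560 = -0.149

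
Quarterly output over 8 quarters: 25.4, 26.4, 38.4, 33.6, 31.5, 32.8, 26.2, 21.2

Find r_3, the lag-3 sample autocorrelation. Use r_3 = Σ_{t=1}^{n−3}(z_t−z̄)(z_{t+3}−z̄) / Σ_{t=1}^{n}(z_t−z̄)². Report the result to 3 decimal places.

-0.108

Mean z̄ = (25.4 + 26.4 + 38.4 + 33.6 + 31.5 + 32.8 + 26.2 + 21.2)/8 = 29.4375
Deviations from mean: -4.0375, -3.0375, 8.9625, 4.1625, 2.0625, 3.3625, -3.2375, -8.2375
Σ(z_t−z̄)(z_{t+3}−z̄) = (-16.8061) + (-6.2648) + (30.1364) + (-13.4761) + (-16.9898) = -23.4005
Denominator Σ(z_t−z̄)² = 217.0788
r_3 = -23.4005 / 217.0788 = -0.108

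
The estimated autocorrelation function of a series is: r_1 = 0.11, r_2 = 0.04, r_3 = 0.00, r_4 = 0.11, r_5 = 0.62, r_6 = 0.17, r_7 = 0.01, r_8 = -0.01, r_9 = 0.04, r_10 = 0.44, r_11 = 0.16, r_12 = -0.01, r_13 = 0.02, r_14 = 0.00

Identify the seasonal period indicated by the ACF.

The largest autocorrelation is r_5 = 0.62, with a weaker echo at lag 10 (0.44); the remaining lags stay at or below 0.17.
The dominant spike at lag 5 indicates a seasonal period of 5.

5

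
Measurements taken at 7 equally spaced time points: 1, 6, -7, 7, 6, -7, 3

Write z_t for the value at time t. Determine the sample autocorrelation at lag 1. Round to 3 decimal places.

-0.525

Mean z̄ = (1 + 6 − 7 + 7 + 6 − 7 + 3)/7 = 1.2857
Deviations from mean: -0.2857, 4.7143, -8.2857, 5.7143, 4.7143, -8.2857, 1.7143
Σ(z_t−z̄)(z_{t+1}−z̄) = (-1.3469) + (-39.0612) + (-47.3469) + (26.9388) + (-39.0612) + (-14.2041) = -114.0816
Denominator Σ(z_t−z̄)² = 217.4286
r_1 = -114.0816 / 217.4286 = -0.525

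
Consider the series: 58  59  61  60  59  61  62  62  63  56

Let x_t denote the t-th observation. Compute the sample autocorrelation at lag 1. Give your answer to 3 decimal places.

Mean x̄ = (58 + 59 + 61 + 60 + 59 + 61 + 62 + 62 + 63 + 56)/10 = 60.1000
Numerator Σ_{t=1}^{9}(x_t−x̄)(x_{t+1}−x̄) = -0.7100
Denominator Σ(x_t−x̄)² = 40.9000
r_1 = -0.7100 / 40.9000 = -0.017

-0.017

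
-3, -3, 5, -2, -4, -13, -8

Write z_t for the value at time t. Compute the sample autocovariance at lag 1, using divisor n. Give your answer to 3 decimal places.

9.143

Mean z̄ = (-3 − 3 + 5 − 2 − 4 − 13 − 8)/7 = -4.0000
Σ_{t=1}^{6}(z_t−z̄)(z_{t+1}−z̄) = 64.0000
γ_1 = 64.0000 / 7 = 9.143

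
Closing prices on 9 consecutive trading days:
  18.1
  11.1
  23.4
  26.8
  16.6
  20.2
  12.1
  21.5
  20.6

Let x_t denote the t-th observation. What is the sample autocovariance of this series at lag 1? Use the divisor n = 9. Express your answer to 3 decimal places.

Mean x̄ = (18.1 + 11.1 + 23.4 + 26.8 + 16.6 + 20.2 + 12.1 + 21.5 + 20.6)/9 = 18.9333
Σ_{t=1}^{8}(x_t−x̄)(x_{t+1}−x̄) = -36.5511
γ_1 = -36.5511 / 9 = -4.061

-4.061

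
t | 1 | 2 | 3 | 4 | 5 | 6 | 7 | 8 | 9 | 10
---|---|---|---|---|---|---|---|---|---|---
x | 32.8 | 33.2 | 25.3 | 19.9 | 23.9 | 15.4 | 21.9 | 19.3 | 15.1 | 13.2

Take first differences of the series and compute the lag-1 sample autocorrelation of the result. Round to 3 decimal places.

First differences Δx: 0.4, -7.9, -5.4, 4.0, -8.5, 6.5, -2.6, -4.2, -1.9
Mean of differences = -2.1778
Numerator Σ(Δx_t−Δx̄)(Δx_{t+1}−Δx̄) = -113.5105
Denominator Σ(Δx_t−Δx̄)² = 207.5556
r_1(Δx) = -113.5105 / 207.5556 = -0.547

-0.547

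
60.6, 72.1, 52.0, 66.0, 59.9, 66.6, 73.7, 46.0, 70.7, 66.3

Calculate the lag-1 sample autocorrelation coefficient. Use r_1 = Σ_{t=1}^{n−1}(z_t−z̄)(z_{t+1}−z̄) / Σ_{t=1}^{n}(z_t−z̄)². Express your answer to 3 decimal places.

Mean z̄ = (60.6 + 72.1 + 52.0 + 66.0 + 59.9 + 66.6 + 73.7 + 46.0 + 70.7 + 66.3)/10 = 63.3900
Numerator Σ_{t=1}^{9}(z_t−z̄)(z_{t+1}−z̄) = -425.5921
Denominator Σ(z_t−z̄)² = 713.2890
r_1 = -425.5921 / 713.2890 = -0.597

-0.597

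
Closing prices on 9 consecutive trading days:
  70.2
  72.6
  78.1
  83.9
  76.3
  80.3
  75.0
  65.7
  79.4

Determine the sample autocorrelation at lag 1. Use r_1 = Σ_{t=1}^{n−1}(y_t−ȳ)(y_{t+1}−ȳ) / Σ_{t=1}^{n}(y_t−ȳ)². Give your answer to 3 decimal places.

0.015

Mean ȳ = (70.2 + 72.6 + 78.1 + 83.9 + 76.3 + 80.3 + 75.0 + 65.7 + 79.4)/9 = 75.7222
Numerator Σ_{t=1}^{8}(y_t−ȳ)(y_{t+1}−ȳ) = 3.7051
Denominator Σ(y_t−ȳ)² = 248.5556
r_1 = 3.7051 / 248.5556 = 0.015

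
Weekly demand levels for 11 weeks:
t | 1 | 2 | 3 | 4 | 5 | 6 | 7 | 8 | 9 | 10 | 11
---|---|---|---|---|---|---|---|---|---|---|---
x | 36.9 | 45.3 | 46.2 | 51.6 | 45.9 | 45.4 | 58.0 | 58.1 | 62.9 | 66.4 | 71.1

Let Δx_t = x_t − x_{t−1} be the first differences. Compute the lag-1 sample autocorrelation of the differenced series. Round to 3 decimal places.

First differences Δx: 8.4, 0.9, 5.4, -5.7, -0.5, 12.6, 0.1, 4.8, 3.5, 4.7
Mean of differences = 3.4200
Numerator Σ(Δx_t−Δx̄)(Δx_{t+1}−Δx̄) = -70.6784
Denominator Σ(Δx_t−Δx̄)² = 232.4560
r_1(Δx) = -70.6784 / 232.4560 = -0.304

-0.304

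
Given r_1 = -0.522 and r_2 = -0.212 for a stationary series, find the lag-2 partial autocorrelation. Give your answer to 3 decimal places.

φ_{22} = (r_2 − r_1²) / (1 − r_1²)
r_1² = (-0.522)² = 0.272484
Numerator = -0.212 − 0.2725 = -0.4845; denominator = 1 − 0.2725 = 0.7275
φ_{22} = -0.4845 / 0.7275 = -0.666

-0.666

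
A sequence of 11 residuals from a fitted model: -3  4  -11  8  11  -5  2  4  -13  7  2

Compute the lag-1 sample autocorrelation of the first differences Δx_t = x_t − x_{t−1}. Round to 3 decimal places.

First differences Δx: 7, -15, 19, 3, -16, 7, 2, -17, 20, -5
Mean of differences = 0.5000
Numerator Σ(Δx_t−Δx̄)(Δx_{t+1}−Δx̄) = -954.7500
Denominator Σ(Δx_t−Δx̄)² = 1664.5000
r_1(Δx) = -954.7500 / 1664.5000 = -0.574

-0.574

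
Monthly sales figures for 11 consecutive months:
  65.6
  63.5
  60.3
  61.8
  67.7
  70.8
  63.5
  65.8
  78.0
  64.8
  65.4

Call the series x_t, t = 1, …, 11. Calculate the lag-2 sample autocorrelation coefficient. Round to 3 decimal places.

Mean x̄ = (65.6 + 63.5 + 60.3 + 61.8 + 67.7 + 70.8 + 63.5 + 65.8 + 78.0 + 64.8 + 65.4)/11 = 66.1091
Numerator Σ_{t=1}^{9}(x_t−x̄)(x_{t+2}−x̄) = -59.9074
Denominator Σ(x_t−x̄)² = 234.4291
r_2 = -59.9074 / 234.4291 = -0.256

-0.256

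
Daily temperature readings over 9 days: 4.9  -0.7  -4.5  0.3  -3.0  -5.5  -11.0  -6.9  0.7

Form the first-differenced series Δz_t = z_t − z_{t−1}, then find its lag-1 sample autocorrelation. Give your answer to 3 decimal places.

0.076

First differences Δz: -5.6, -3.8, 4.8, -3.3, -2.5, -5.5, 4.1, 7.6
Mean of differences = -0.5250
Numerator Σ(Δz_t−Δz̄)(Δz_{t+1}−Δz̄) = 14.2794
Denominator Σ(Δz_t−Δz̄)² = 188.5950
r_1(Δz) = 14.2794 / 188.5950 = 0.076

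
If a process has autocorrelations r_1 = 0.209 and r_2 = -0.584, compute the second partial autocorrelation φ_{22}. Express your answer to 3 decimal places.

-0.656

φ_{22} = (r_2 − r_1²) / (1 − r_1²)
r_1² = (0.209)² = 0.043681
Numerator = -0.584 − 0.0437 = -0.6277; denominator = 1 − 0.0437 = 0.9563
φ_{22} = -0.6277 / 0.9563 = -0.656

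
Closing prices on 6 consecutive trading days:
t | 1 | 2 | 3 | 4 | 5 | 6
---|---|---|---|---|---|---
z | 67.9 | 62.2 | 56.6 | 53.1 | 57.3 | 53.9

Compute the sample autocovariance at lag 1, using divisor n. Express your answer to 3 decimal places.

Mean z̄ = (67.9 + 62.2 + 56.6 + 53.1 + 57.3 + 53.9)/6 = 58.5000
Σ_{t=1}^{5}(z_t−z̄)(z_{t+1}−z̄) = 50.0100
γ_1 = 50.0100 / 6 = 8.335

8.335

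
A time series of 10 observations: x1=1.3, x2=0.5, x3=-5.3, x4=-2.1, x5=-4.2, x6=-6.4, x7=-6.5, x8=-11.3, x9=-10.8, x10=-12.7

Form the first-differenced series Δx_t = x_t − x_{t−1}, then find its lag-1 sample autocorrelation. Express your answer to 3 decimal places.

First differences Δx: -0.8, -5.8, 3.2, -2.1, -2.2, -0.1, -4.8, 0.5, -1.9
Mean of differences = -1.5556
Numerator Σ(Δx_t−Δx̄)(Δx_{t+1}−Δx̄) = -38.6675
Denominator Σ(Δx_t−Δx̄)² = 58.9022
r_1(Δx) = -38.6675 / 58.9022 = -0.656

-0.656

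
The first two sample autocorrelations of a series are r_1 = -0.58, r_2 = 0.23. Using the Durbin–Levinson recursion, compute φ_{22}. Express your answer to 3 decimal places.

φ_{22} = (r_2 − r_1²) / (1 − r_1²)
r_1² = (-0.58)² = 0.3364
Numerator = 0.23 − 0.3364 = -0.1064; denominator = 1 − 0.3364 = 0.6636
φ_{22} = -0.1064 / 0.6636 = -0.160

-0.160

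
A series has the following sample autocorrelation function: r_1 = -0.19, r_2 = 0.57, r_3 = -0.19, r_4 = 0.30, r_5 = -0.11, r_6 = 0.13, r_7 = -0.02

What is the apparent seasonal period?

2

The largest autocorrelation is r_2 = 0.57, with a weaker echo at lag 4 (0.30); the remaining lags stay at or below 0.13.
The dominant spike at lag 2 indicates a seasonal period of 2.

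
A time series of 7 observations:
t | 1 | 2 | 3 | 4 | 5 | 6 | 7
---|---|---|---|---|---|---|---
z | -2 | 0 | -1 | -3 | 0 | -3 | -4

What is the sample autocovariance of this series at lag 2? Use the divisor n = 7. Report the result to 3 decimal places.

-0.475

Mean z̄ = (-2 + 0 − 1 − 3 + 0 − 3 − 4)/7 = -1.8571
Deviations: -0.1429, 1.8571, 0.8571, -1.1429, 1.8571, -1.1429, -2.1429
Σ_{t=1}^{5}(z_t−z̄)(z_{t+2}−z̄) = -3.3265
γ_2 = -3.3265 / 7 = -0.475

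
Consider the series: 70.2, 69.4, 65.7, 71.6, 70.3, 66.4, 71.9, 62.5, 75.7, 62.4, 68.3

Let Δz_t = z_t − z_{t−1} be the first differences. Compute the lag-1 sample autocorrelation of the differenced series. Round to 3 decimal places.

First differences Δz: -0.8, -3.7, 5.9, -1.3, -3.9, 5.5, -9.4, 13.2, -13.3, 5.9
Mean of differences = -0.1900
Numerator Σ(Δz_t−Δz̄)(Δz_{t+1}−Δz̄) = -474.0961
Denominator Σ(Δz_t−Δz̄)² = 570.2290
r_1(Δz) = -474.0961 / 570.2290 = -0.831

-0.831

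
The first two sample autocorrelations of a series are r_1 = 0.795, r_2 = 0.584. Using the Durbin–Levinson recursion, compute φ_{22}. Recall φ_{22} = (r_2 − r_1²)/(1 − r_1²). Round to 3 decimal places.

φ_{22} = (r_2 − r_1²) / (1 − r_1²)
r_1² = (0.795)² = 0.632025
Numerator = 0.584 − 0.6320 = -0.0480; denominator = 1 − 0.6320 = 0.3680
φ_{22} = -0.0480 / 0.3680 = -0.131

-0.131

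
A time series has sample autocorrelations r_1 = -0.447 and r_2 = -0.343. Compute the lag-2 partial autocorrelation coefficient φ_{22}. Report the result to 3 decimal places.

φ_{22} = (r_2 − r_1²) / (1 − r_1²)
r_1² = (-0.447)² = 0.199809
Numerator = -0.343 − 0.1998 = -0.5428; denominator = 1 − 0.1998 = 0.8002
φ_{22} = -0.5428 / 0.8002 = -0.678

-0.678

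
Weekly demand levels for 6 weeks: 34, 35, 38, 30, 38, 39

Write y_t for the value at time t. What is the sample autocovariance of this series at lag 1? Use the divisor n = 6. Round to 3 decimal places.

-3.185

Mean ȳ = (34 + 35 + 38 + 30 + 38 + 39)/6 = 35.6667
Σ_{t=1}^{5}(y_t−ȳ)(y_{t+1}−ȳ) = -19.1111
γ_1 = -19.1111 / 6 = -3.185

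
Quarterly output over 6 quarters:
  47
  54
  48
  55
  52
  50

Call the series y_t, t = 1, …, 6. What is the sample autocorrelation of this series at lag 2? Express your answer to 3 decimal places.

0.327

Mean ȳ = (47 + 54 + 48 + 55 + 52 + 50)/6 = 51.0000
Deviations from mean: -4.0000, 3.0000, -3.0000, 4.0000, 1.0000, -1.0000
Σ(y_t−ȳ)(y_{t+2}−ȳ) = (12.0000) + (12.0000) + (-3.0000) + (-4.0000) = 17.0000
Denominator Σ(y_t−ȳ)² = 52.0000
r_2 = 17.0000 / 52.0000 = 0.327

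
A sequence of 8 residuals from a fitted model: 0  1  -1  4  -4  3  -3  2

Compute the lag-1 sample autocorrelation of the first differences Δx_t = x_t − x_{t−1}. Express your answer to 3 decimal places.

-0.880

First differences Δx: 1, -2, 5, -8, 7, -6, 5
Mean of differences = 0.2857
Numerator Σ(Δx_t−Δx̄)(Δx_{t+1}−Δx̄) = -178.9388
Denominator Σ(Δx_t−Δx̄)² = 203.4286
r_1(Δx) = -178.9388 / 203.4286 = -0.880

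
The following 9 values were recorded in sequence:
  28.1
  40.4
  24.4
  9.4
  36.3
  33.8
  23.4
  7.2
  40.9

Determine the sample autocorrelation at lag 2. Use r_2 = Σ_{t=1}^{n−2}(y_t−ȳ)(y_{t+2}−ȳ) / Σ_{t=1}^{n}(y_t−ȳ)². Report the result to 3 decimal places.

Mean ȳ = (28.1 + 40.4 + 24.4 + 9.4 + 36.3 + 33.8 + 23.4 + 7.2 + 40.9)/9 = 27.1000
Σ(y_t−ȳ)(y_{t+2}−ȳ) = (-2.7000) + (-235.4100) + (-24.8400) + (-118.5900) + (-34.0400) + (-133.3300) + (-51.0600) = -599.9700
Denominator Σ(y_t−ȳ)² = 1228.1400
r_2 = -599.9700 / 1228.1400 = -0.489

-0.489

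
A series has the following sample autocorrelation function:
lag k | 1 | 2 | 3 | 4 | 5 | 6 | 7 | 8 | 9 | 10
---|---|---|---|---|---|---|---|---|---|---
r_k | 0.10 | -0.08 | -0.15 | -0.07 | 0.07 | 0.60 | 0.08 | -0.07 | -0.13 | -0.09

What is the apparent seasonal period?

6

The largest autocorrelation is r_6 = 0.60; the remaining lags stay at or below 0.10.
The dominant spike at lag 6 indicates a seasonal period of 6.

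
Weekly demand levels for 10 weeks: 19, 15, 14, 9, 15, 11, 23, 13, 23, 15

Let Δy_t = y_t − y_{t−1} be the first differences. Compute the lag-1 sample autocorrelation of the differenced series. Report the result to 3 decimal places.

First differences Δy: -4, -1, -5, 6, -4, 12, -10, 10, -8
Mean of differences = -0.4444
Numerator Σ(Δy_t−Δȳ)(Δy_{t+1}−Δȳ) = -389.6420
Denominator Σ(Δy_t−Δȳ)² = 500.2222
r_1(Δy) = -389.6420 / 500.2222 = -0.779

-0.779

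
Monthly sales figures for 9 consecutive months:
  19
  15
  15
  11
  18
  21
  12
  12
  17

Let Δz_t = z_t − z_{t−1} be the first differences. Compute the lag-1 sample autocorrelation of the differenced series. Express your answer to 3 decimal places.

First differences Δz: -4, 0, -4, 7, 3, -9, 0, 5
Mean of differences = -0.2500
Numerator Σ(Δz_t−Δz̄)(Δz_{t+1}−Δz̄) = -34.8125
Denominator Σ(Δz_t−Δz̄)² = 195.5000
r_1(Δz) = -34.8125 / 195.5000 = -0.178

-0.178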